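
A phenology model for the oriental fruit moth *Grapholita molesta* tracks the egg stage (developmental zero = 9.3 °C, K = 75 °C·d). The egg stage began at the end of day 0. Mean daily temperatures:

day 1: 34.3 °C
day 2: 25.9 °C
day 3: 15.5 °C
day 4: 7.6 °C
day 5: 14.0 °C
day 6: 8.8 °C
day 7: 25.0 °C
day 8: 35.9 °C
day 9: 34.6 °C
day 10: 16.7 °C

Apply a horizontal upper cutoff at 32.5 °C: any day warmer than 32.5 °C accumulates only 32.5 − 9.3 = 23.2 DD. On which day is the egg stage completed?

day 8

Daily DD above 9.3 °C (capped at 23.2): 23.2, 16.6, 6.2, 0.0, 4.7, 0.0, 15.7, 23.2, 23.2, 7.4.
Cumulative: 23.2, 39.8, 46.0, 46.0, 50.7, 50.7, 66.4, 89.6, 112.8, 120.2.
The total first reaches 75 DD on day 8.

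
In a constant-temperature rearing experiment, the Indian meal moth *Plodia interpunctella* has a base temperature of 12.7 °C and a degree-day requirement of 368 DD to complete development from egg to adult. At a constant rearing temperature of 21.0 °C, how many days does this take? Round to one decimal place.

44.3 days

Daily accumulation = 21.0 − 12.7 = 8.3 DD/day.
Duration = 368 / 8.3 = 44.337 ≈ 44.3 days.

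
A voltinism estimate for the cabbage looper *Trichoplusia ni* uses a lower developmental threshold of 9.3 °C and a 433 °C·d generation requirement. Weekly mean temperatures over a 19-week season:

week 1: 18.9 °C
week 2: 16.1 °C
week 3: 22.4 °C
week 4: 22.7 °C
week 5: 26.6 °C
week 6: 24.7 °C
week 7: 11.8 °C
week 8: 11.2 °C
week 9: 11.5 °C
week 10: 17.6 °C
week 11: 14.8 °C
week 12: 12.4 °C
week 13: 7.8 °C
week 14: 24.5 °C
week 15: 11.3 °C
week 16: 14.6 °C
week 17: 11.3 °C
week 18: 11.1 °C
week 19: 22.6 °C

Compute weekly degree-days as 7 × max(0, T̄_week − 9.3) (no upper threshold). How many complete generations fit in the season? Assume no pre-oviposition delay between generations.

Weekly DD (7 × max(0, T̄ − 9.3)): 67.2, 47.6, 91.7, 93.8, 121.1, 107.8, 17.5, 13.3, 15.4, 58.1, 38.5, 21.7, 0.0, 106.4, 14.0, 37.1, 14.0, 12.6, 93.1.
Season total = 970.9 DD.
Complete generations = ⌊970.9 / 433⌋ = 2.

2 generations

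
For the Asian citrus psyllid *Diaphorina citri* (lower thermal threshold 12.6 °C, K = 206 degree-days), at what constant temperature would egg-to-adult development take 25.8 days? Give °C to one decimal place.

Required daily accumulation = 206 / 25.8 = 7.984 DD/day.
T = T_base + 7.984 = 12.6 + 7.984 = 20.584 ≈ 20.6 °C.

20.6 °C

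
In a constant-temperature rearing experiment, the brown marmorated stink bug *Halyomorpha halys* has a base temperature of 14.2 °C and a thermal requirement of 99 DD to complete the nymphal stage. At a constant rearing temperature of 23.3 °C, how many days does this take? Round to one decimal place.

Daily accumulation = 23.3 − 14.2 = 9.1 DD/day.
Duration = 99 / 9.1 = 10.879 ≈ 10.9 days.

10.9 days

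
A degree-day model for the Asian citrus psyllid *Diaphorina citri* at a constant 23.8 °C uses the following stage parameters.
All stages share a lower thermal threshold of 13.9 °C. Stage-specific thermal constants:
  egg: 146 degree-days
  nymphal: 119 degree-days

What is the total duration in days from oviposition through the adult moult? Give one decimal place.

Daily accumulation at 23.8 °C = 23.8 − 13.9 = 9.9 DD/day.
Total K = 146 + 119 = 265 DD.
Total duration = 265 / 9.9 = 26.768 ≈ 26.8 days.

26.8 days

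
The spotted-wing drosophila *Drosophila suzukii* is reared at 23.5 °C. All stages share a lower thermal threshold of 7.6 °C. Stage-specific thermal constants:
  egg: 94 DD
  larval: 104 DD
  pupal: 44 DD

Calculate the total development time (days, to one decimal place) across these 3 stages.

Daily accumulation at 23.5 °C = 23.5 − 7.6 = 15.9 DD/day.
Total K = 94 + 104 + 44 = 242 DD.
Total duration = 242 / 15.9 = 15.220 ≈ 15.2 days.

15.2 days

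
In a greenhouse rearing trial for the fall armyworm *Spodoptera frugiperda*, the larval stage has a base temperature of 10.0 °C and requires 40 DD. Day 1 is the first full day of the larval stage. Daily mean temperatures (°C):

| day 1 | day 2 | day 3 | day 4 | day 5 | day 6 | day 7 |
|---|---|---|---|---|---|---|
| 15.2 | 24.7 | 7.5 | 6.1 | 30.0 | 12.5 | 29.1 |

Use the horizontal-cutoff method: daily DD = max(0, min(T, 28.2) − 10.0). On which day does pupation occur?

Daily DD above 10.0 °C (capped at 18.2): 5.2, 14.7, 0.0, 0.0, 18.2, 2.5, 18.2.
Cumulative: 5.2, 19.9, 19.9, 19.9, 38.1, 40.6, 58.8.
The total first reaches 40 DD on day 6.

day 6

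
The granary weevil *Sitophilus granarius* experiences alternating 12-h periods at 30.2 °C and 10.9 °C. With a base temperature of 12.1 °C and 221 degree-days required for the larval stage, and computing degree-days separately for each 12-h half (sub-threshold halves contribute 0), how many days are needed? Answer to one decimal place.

Day half: max(0, 30.2 − 12.1) × 0.5 = 18.1 × 0.5 = 9.05 DD.
Night half: max(0, 10.9 − 12.1) × 0.5 = 0.0 × 0.5 = 0.00 DD.
Per 24 h: 9.05 DD/day.
Duration = 221 / 9.05 = 24.420 ≈ 24.4 days.

24.4 days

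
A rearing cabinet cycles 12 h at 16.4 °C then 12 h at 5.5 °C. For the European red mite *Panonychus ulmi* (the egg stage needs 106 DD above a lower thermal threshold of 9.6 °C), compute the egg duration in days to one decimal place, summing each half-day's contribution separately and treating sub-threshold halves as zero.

Day half: max(0, 16.4 − 9.6) × 0.5 = 6.8 × 0.5 = 3.40 DD.
Night half: max(0, 5.5 − 9.6) × 0.5 = 0.0 × 0.5 = 0.00 DD.
Per 24 h: 3.40 DD/day.
Duration = 106 / 3.40 = 31.176 ≈ 31.2 days.

31.2 days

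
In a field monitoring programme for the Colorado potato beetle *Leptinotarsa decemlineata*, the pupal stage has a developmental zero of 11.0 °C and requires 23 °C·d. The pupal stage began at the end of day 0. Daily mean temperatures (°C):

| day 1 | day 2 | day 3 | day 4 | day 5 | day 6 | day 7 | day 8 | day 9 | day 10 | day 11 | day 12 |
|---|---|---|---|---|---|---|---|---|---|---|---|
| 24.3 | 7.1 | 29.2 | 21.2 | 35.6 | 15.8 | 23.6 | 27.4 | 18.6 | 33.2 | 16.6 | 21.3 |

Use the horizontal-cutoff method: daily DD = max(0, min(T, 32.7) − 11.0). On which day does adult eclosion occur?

Daily DD above 11.0 °C (capped at 21.7): 13.3, 0.0, 18.2, 10.2, 21.7, 4.8, 12.6, 16.4, 7.6, 21.7, 5.6, 10.3.
Cumulative: 13.3, 13.3, 31.5, 41.7, 63.4, 68.2, 80.8, 97.2, 104.8, 126.5, 132.1, 142.4.
The total first reaches 23 DD on day 3.

day 3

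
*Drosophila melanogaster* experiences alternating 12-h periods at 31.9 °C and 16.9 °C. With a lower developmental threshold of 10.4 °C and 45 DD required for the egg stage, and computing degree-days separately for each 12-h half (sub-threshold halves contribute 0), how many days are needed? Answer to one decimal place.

Day half: max(0, 31.9 − 10.4) × 0.5 = 21.5 × 0.5 = 10.75 DD.
Night half: max(0, 16.9 − 10.4) × 0.5 = 6.5 × 0.5 = 3.25 DD.
Per 24 h: 14.00 DD/day.
Duration = 45 / 14.00 = 3.214 ≈ 3.2 days.

3.2 days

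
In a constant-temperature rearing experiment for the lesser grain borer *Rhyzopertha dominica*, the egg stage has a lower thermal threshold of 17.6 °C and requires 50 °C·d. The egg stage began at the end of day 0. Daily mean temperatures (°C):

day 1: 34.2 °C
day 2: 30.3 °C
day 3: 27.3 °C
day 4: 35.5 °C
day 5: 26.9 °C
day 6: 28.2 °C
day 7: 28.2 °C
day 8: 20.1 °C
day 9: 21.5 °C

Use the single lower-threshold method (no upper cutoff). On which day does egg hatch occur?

Daily DD above 17.6 °C: 16.6, 12.7, 9.7, 17.9, 9.3, 10.6, 10.6, 2.5, 3.9.
Cumulative: 16.6, 29.3, 39.0, 56.9, 66.2, 76.8, 87.4, 89.9, 93.8.
The total first reaches 50 DD on day 4.

day 4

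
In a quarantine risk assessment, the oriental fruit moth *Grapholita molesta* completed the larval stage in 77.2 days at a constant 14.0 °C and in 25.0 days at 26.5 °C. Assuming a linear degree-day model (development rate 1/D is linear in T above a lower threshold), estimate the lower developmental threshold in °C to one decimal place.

8.0 °C

Equal thermal constants: D₁(T₁ − T_b) = D₂(T₂ − T_b).
77.2·(14.0 − T_b) = 25.0·(26.5 − T_b)
T_b = (77.2·14.0 − 25.0·26.5) / (77.2 − 25.0) = 418.30 / 52.2 = 8.013 °C ≈ 8.0 °C.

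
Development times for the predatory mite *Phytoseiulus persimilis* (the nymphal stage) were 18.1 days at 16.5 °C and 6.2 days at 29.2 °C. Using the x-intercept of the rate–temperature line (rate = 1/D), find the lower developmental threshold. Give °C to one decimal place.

9.9 °C

Under the model K = D·(T − T_b), so D₁·(T₁ − T_b) = D₂·(T₂ − T_b).
18.1·(16.5 − T_b) = 6.2·(29.2 − T_b)
T_b = (18.1·16.5 − 6.2·29.2) / (18.1 − 6.2) = 117.61 / 11.9 = 9.883 °C ≈ 9.9 °C.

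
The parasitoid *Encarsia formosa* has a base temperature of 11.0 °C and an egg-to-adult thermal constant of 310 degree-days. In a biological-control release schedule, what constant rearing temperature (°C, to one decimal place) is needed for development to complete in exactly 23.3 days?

Required daily accumulation = 310 / 23.3 = 13.305 DD/day.
T = T_base + 13.305 = 11.0 + 13.305 = 24.305 ≈ 24.3 °C.

24.3 °C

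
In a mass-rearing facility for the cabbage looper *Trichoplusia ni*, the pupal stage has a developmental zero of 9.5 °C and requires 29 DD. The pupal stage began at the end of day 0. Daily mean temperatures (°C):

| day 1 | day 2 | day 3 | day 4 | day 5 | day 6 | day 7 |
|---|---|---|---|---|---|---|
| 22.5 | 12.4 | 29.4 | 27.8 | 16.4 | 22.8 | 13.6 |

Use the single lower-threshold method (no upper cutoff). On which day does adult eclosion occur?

day 3

Daily DD above 9.5 °C: 13.0, 2.9, 19.9, 18.3, 6.9, 13.3, 4.1.
Cumulative: 13.0, 15.9, 35.8, 54.1, 61.0, 74.3, 78.4.
The total first reaches 29 DD on day 3.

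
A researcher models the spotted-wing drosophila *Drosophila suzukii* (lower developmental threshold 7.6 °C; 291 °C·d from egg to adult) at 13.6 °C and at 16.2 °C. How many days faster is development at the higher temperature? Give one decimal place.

14.7 days

At 13.6 °C: 291 / (13.6 − 7.6) = 291 / 6.0 = 48.500 d.
At 16.2 °C: 291 / (16.2 − 7.6) = 291 / 8.6 = 33.837 d.
Difference = |48.500 − 33.837| = 14.663 ≈ 14.7 days.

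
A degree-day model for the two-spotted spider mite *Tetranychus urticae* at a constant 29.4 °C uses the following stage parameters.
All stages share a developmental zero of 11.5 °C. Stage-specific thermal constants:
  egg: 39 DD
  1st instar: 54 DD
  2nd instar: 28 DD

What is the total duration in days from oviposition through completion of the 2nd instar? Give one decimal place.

Daily accumulation at 29.4 °C = 29.4 − 11.5 = 17.9 DD/day.
Total K = 39 + 54 + 28 = 121 DD.
Total duration = 121 / 17.9 = 6.760 ≈ 6.8 days.

6.8 days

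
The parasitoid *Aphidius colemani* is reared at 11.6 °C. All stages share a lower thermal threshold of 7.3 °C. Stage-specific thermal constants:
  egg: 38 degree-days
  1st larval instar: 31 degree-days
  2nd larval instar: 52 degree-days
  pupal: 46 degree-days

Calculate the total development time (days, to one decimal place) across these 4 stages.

38.8 days

Daily accumulation at 11.6 °C = 11.6 − 7.3 = 4.3 DD/day.
Total K = 38 + 31 + 52 + 46 = 167 DD.
Total duration = 167 / 4.3 = 38.837 ≈ 38.8 days.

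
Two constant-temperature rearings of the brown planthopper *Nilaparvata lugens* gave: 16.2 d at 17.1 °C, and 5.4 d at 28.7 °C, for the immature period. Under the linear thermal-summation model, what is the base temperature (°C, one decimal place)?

11.3 °C

Equal thermal constants: D₁(T₁ − T_b) = D₂(T₂ − T_b).
16.2·(17.1 − T_b) = 5.4·(28.7 − T_b)
T_b = (16.2·17.1 − 5.4·28.7) / (16.2 − 5.4) = 122.04 / 10.8 = 11.300 °C ≈ 11.3 °C.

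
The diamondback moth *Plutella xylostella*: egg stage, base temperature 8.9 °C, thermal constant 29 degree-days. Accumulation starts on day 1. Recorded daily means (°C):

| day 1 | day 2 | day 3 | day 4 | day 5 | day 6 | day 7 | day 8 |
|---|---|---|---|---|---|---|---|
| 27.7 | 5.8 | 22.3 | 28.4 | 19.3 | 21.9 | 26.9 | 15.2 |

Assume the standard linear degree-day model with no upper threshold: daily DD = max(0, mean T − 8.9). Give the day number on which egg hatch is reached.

day 3

Daily DD above 8.9 °C: 18.8, 0.0, 13.4, 19.5, 10.4, 13.0, 18.0, 6.3.
Cumulative: 18.8, 18.8, 32.2, 51.7, 62.1, 75.1, 93.1, 99.4.
The total first reaches 29 DD on day 3.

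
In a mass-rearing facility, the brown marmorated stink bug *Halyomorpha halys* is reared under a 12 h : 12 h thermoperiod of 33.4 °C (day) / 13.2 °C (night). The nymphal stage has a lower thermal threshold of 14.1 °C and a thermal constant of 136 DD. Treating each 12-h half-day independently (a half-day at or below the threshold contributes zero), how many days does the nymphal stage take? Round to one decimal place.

Day half: max(0, 33.4 − 14.1) × 0.5 = 19.3 × 0.5 = 9.65 DD.
Night half: max(0, 13.2 − 14.1) × 0.5 = 0.0 × 0.5 = 0.00 DD.
Per 24 h: 9.65 DD/day.
Duration = 136 / 9.65 = 14.093 ≈ 14.1 days.

14.1 days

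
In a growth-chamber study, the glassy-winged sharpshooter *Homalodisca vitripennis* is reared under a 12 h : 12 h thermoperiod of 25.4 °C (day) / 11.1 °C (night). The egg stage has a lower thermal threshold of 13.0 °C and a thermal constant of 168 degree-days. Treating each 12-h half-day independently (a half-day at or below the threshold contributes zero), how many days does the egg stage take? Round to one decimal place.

Day half: max(0, 25.4 − 13.0) × 0.5 = 12.4 × 0.5 = 6.20 DD.
Night half: max(0, 11.1 − 13.0) × 0.5 = 0.0 × 0.5 = 0.00 DD.
Per 24 h: 6.20 DD/day.
Duration = 168 / 6.20 = 27.097 ≈ 27.1 days.

27.1 days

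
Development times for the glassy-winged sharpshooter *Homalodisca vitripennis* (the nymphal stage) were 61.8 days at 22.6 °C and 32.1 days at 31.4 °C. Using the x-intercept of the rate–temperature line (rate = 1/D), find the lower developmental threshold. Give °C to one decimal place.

Equal thermal constants: D₁(T₁ − T_b) = D₂(T₂ − T_b).
61.8·(22.6 − T_b) = 32.1·(31.4 − T_b)
T_b = (61.8·22.6 − 32.1·31.4) / (61.8 − 32.1) = 388.74 / 29.7 = 13.089 °C ≈ 13.1 °C.

13.1 °C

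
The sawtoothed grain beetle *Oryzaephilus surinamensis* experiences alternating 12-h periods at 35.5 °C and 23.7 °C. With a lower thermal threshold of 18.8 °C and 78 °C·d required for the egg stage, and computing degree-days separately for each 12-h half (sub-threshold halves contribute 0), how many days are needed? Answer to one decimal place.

Day half: max(0, 35.5 − 18.8) × 0.5 = 16.7 × 0.5 = 8.35 DD.
Night half: max(0, 23.7 − 18.8) × 0.5 = 4.9 × 0.5 = 2.45 DD.
Per 24 h: 10.80 DD/day.
Duration = 78 / 10.80 = 7.222 ≈ 7.2 days.

7.2 days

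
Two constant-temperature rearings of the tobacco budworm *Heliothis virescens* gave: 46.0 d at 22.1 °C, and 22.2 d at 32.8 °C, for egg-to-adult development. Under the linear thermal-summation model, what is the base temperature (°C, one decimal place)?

Equal thermal constants: D₁(T₁ − T_b) = D₂(T₂ − T_b).
46.0·(22.1 − T_b) = 22.2·(32.8 − T_b)
T_b = (46.0·22.1 − 22.2·32.8) / (46.0 − 22.2) = 288.44 / 23.8 = 12.119 °C ≈ 12.1 °C.

12.1 °C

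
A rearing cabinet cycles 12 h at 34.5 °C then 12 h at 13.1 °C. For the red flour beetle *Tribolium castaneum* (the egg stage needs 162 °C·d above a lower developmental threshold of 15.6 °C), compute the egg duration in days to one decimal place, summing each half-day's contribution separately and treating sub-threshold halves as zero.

Day half: max(0, 34.5 − 15.6) × 0.5 = 18.9 × 0.5 = 9.45 DD.
Night half: max(0, 13.1 − 15.6) × 0.5 = 0.0 × 0.5 = 0.00 DD.
Per 24 h: 9.45 DD/day.
Duration = 162 / 9.45 = 17.143 ≈ 17.1 days.

17.1 days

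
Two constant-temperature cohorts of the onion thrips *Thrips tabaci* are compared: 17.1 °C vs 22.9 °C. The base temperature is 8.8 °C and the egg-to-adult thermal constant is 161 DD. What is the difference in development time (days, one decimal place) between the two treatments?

At 17.1 °C: 161 / (17.1 − 8.8) = 161 / 8.3 = 19.398 d.
At 22.9 °C: 161 / (22.9 − 8.8) = 161 / 14.1 = 11.418 d.
Difference = |19.398 − 11.418| = 7.979 ≈ 8.0 days.

8.0 days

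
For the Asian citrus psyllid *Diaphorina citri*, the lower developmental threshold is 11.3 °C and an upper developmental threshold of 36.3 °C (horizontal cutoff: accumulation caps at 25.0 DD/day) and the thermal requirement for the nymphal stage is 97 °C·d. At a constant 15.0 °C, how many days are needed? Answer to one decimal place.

26.2 days

Daily accumulation = 15.0 − 11.3 = 3.7 DD/day.
Duration = 97 / 3.7 = 26.216 ≈ 26.2 days.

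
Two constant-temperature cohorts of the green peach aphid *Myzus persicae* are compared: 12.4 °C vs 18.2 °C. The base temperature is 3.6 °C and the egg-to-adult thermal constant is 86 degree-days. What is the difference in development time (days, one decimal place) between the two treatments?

At 12.4 °C: 86 / (12.4 − 3.6) = 86 / 8.8 = 9.773 d.
At 18.2 °C: 86 / (18.2 − 3.6) = 86 / 14.6 = 5.890 d.
Difference = |9.773 − 5.890| = 3.882 ≈ 3.9 days.

3.9 days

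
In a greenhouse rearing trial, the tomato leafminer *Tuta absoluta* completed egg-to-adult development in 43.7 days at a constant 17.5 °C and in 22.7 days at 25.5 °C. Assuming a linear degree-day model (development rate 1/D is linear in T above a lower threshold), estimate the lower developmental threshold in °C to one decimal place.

8.9 °C

Equal thermal constants: D₁(T₁ − T_b) = D₂(T₂ − T_b).
43.7·(17.5 − T_b) = 22.7·(25.5 − T_b)
T_b = (43.7·17.5 − 22.7·25.5) / (43.7 − 22.7) = 185.90 / 21.0 = 8.852 °C ≈ 8.9 °C.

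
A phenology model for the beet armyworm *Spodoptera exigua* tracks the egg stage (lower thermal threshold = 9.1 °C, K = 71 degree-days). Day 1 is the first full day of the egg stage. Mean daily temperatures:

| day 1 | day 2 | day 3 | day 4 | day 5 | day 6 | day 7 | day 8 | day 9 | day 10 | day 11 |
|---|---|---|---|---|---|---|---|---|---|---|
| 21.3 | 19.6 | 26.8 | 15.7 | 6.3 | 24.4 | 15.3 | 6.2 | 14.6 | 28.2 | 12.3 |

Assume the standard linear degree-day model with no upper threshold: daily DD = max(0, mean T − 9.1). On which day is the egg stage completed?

Daily DD above 9.1 °C: 12.2, 10.5, 17.7, 6.6, 0.0, 15.3, 6.2, 0.0, 5.5, 19.1, 3.2.
Cumulative: 12.2, 22.7, 40.4, 47.0, 47.0, 62.3, 68.5, 68.5, 74.0, 93.1, 96.3.
The total first reaches 71 DD on day 9.

day 9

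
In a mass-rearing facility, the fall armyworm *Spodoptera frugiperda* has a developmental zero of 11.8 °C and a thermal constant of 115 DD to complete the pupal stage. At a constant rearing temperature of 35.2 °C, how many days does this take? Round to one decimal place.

4.9 days

Daily accumulation = 35.2 − 11.8 = 23.4 DD/day.
Duration = 115 / 23.4 = 4.915 ≈ 4.9 days.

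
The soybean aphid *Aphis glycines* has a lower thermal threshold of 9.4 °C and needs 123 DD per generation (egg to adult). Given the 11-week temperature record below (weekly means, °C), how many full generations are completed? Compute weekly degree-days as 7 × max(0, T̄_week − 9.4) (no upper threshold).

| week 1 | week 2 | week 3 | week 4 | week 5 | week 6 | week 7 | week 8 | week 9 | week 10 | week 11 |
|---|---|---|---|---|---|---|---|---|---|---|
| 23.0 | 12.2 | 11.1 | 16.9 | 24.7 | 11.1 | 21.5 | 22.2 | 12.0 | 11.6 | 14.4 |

Weekly DD (7 × max(0, T̄ − 9.4)): 95.2, 19.6, 11.9, 52.5, 107.1, 11.9, 84.7, 89.6, 18.2, 15.4, 35.0.
Season total = 541.1 DD.
Complete generations = ⌊541.1 / 123⌋ = 4.

4 generations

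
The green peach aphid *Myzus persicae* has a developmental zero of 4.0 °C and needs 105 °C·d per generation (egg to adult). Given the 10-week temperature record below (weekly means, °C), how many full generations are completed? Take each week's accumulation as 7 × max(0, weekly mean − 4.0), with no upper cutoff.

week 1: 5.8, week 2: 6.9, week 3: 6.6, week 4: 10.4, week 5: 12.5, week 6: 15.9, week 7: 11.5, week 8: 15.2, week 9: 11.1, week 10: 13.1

Weekly DD (7 × max(0, T̄ − 4.0)): 12.6, 20.3, 18.2, 44.8, 59.5, 83.3, 52.5, 78.4, 49.7, 63.7.
Season total = 483.0 DD.
Complete generations = ⌊483.0 / 105⌋ = 4.

4 generations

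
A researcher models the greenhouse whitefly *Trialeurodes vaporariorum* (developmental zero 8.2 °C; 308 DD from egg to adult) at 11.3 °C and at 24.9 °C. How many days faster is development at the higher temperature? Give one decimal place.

80.9 days

At 11.3 °C: 308 / (11.3 − 8.2) = 308 / 3.1 = 99.355 d.
At 24.9 °C: 308 / (24.9 − 8.2) = 308 / 16.7 = 18.443 d.
Difference = |99.355 − 18.443| = 80.912 ≈ 80.9 days.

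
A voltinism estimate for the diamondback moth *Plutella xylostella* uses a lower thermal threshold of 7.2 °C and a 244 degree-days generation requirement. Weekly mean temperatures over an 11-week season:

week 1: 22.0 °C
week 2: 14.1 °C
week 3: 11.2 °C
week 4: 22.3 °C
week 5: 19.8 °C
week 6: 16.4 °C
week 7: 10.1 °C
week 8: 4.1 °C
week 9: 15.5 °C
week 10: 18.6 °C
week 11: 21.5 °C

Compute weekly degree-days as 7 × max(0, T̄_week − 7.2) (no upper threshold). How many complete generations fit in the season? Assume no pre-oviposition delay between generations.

2 generations

Weekly DD (7 × max(0, T̄ − 7.2)): 103.6, 48.3, 28.0, 105.7, 88.2, 64.4, 20.3, 0.0, 58.1, 79.8, 100.1.
Season total = 696.5 DD.
Complete generations = ⌊696.5 / 244⌋ = 2.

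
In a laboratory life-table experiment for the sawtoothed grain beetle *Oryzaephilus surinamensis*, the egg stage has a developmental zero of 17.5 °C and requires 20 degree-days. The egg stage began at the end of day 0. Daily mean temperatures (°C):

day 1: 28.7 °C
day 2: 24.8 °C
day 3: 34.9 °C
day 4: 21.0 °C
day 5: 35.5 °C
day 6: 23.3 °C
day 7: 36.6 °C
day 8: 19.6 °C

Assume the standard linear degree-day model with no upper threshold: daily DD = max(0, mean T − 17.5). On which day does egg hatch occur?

Daily DD above 17.5 °C: 11.2, 7.3, 17.4, 3.5, 18.0, 5.8, 19.1, 2.1.
Cumulative: 11.2, 18.5, 35.9, 39.4, 57.4, 63.2, 82.3, 84.4.
The total first reaches 20 DD on day 3.

day 3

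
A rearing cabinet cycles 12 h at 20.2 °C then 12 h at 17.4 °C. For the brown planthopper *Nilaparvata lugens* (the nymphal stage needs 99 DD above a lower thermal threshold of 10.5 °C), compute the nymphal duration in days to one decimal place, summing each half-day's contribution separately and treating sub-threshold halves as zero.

Day half: max(0, 20.2 − 10.5) × 0.5 = 9.7 × 0.5 = 4.85 DD.
Night half: max(0, 17.4 − 10.5) × 0.5 = 6.9 × 0.5 = 3.45 DD.
Per 24 h: 8.30 DD/day.
Duration = 99 / 8.30 = 11.928 ≈ 11.9 days.

11.9 days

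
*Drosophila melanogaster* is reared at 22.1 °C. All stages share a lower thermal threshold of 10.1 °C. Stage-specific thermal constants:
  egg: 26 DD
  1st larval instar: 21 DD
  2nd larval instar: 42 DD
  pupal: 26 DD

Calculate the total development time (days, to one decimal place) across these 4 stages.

9.6 days

Daily accumulation at 22.1 °C = 22.1 − 10.1 = 12.0 DD/day.
Total K = 26 + 21 + 42 + 26 = 115 DD.
Total duration = 115 / 12.0 = 9.583 ≈ 9.6 days.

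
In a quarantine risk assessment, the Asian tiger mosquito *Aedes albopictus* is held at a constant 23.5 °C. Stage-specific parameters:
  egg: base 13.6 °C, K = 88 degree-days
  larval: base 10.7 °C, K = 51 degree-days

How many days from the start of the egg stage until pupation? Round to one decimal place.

egg: 88 / (23.5 − 13.6) = 88 / 9.9 = 8.889 d.
larval: 51 / (23.5 − 10.7) = 51 / 12.8 = 3.984 d.
Sum = 12.873 ≈ 12.9 days.

12.9 days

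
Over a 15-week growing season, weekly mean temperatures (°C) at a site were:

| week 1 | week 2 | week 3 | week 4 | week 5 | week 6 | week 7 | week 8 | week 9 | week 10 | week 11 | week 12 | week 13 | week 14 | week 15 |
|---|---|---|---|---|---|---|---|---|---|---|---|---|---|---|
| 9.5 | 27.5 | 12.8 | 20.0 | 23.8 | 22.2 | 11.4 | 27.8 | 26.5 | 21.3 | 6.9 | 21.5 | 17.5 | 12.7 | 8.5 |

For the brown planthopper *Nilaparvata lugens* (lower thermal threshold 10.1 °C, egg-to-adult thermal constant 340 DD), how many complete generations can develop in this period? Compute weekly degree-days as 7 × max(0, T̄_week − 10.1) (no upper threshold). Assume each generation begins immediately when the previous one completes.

2 generations

Weekly DD (7 × max(0, T̄ − 10.1)): 0.0, 121.8, 18.9, 69.3, 95.9, 84.7, 9.1, 123.9, 114.8, 78.4, 0.0, 79.8, 51.8, 18.2, 0.0.
Season total = 866.6 DD.
Complete generations = ⌊866.6 / 340⌋ = 2.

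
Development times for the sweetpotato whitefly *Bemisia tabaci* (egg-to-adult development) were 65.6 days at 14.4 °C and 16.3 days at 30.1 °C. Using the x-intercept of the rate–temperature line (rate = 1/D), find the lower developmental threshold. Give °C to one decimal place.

Equal thermal constants: D₁(T₁ − T_b) = D₂(T₂ − T_b).
65.6·(14.4 − T_b) = 16.3·(30.1 − T_b)
T_b = (65.6·14.4 − 16.3·30.1) / (65.6 − 16.3) = 454.01 / 49.3 = 9.209 °C ≈ 9.2 °C.

9.2 °C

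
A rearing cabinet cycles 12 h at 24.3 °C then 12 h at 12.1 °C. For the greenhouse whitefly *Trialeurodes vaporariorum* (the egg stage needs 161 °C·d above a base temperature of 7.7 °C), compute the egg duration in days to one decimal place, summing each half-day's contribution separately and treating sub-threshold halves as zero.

Day half: max(0, 24.3 − 7.7) × 0.5 = 16.6 × 0.5 = 8.30 DD.
Night half: max(0, 12.1 − 7.7) × 0.5 = 4.4 × 0.5 = 2.20 DD.
Per 24 h: 10.50 DD/day.
Duration = 161 / 10.50 = 15.333 ≈ 15.3 days.

15.3 days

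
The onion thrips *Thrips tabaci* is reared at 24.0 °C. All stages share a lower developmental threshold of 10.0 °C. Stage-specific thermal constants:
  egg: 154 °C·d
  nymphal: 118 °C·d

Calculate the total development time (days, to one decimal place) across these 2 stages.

19.4 days

Daily accumulation at 24.0 °C = 24.0 − 10.0 = 14.0 DD/day.
Total K = 154 + 118 = 272 DD.
Total duration = 272 / 14.0 = 19.429 ≈ 19.4 days.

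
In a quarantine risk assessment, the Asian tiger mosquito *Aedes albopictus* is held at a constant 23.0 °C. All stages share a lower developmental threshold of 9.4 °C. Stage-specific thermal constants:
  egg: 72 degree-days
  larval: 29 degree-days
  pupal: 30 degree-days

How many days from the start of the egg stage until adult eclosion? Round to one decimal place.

9.6 days

Daily accumulation at 23.0 °C = 23.0 − 9.4 = 13.6 DD/day.
Total K = 72 + 29 + 30 = 131 DD.
Total duration = 131 / 13.6 = 9.632 ≈ 9.6 days.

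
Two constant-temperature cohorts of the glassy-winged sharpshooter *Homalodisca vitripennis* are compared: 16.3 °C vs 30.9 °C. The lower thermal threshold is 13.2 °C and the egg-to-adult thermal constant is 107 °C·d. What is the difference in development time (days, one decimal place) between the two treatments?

28.5 days

At 16.3 °C: 107 / (16.3 − 13.2) = 107 / 3.1 = 34.516 d.
At 30.9 °C: 107 / (30.9 − 13.2) = 107 / 17.7 = 6.045 d.
Difference = |34.516 − 6.045| = 28.471 ≈ 28.5 days.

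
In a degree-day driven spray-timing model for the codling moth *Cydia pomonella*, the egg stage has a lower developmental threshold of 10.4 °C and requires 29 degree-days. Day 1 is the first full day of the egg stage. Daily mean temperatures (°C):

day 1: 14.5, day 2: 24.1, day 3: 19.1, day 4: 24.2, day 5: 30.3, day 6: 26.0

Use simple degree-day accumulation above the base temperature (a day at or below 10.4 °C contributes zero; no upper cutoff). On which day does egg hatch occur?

day 4

Daily DD above 10.4 °C: 4.1, 13.7, 8.7, 13.8, 19.9, 15.6.
Cumulative: 4.1, 17.8, 26.5, 40.3, 60.2, 75.8.
The total first reaches 29 DD on day 4.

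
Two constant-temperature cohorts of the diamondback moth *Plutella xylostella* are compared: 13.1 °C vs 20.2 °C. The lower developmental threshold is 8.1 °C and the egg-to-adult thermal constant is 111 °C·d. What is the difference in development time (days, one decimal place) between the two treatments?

13.0 days

At 13.1 °C: 111 / (13.1 − 8.1) = 111 / 5.0 = 22.200 d.
At 20.2 °C: 111 / (20.2 − 8.1) = 111 / 12.1 = 9.174 d.
Difference = |22.200 − 9.174| = 13.026 ≈ 13.0 days.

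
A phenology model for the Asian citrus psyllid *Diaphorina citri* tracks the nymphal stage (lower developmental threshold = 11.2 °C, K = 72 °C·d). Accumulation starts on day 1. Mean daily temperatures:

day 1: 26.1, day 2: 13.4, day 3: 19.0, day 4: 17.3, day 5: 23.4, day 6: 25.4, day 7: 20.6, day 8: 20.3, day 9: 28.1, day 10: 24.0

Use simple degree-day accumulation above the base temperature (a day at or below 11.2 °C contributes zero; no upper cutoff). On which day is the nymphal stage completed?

day 8

Daily DD above 11.2 °C: 14.9, 2.2, 7.8, 6.1, 12.2, 14.2, 9.4, 9.1, 16.9, 12.8.
Cumulative: 14.9, 17.1, 24.9, 31.0, 43.2, 57.4, 66.8, 75.9, 92.8, 105.6.
The total first reaches 72 DD on day 8.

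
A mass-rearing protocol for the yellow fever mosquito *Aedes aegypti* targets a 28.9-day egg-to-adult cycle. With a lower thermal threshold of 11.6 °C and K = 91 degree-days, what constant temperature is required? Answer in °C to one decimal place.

Required daily accumulation = 91 / 28.9 = 3.149 DD/day.
T = T_base + 3.149 = 11.6 + 3.149 = 14.749 ≈ 14.7 °C.

14.7 °C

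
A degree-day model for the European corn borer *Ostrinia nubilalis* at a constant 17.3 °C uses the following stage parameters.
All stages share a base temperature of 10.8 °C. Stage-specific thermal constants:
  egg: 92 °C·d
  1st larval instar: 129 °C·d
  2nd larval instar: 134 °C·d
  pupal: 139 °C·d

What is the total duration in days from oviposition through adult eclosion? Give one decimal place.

Daily accumulation at 17.3 °C = 17.3 − 10.8 = 6.5 DD/day.
Total K = 92 + 129 + 134 + 139 = 494 DD.
Total duration = 494 / 6.5 = 76.000 ≈ 76.0 days.

76.0 days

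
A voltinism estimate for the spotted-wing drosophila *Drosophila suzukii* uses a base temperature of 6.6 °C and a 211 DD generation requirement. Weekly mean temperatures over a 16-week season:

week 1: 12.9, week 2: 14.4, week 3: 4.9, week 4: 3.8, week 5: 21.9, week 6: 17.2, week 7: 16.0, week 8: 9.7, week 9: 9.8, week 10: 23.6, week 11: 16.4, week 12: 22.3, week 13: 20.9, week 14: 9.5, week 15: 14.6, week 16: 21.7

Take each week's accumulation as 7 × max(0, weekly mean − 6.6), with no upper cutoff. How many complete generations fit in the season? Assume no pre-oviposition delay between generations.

Weekly DD (7 × max(0, T̄ − 6.6)): 44.1, 54.6, 0.0, 0.0, 107.1, 74.2, 65.8, 21.7, 22.4, 119.0, 68.6, 109.9, 100.1, 20.3, 56.0, 105.7.
Season total = 969.5 DD.
Complete generations = ⌊969.5 / 211⌋ = 4.

4 generations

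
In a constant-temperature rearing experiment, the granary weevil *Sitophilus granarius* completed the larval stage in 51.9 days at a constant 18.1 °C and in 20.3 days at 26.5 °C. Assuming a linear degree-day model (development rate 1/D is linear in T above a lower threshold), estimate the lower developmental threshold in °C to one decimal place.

Linear rate model ⇒ the product D·(T − T_b) is constant across temperatures.
51.9·(18.1 − T_b) = 20.3·(26.5 − T_b)
T_b = (51.9·18.1 − 20.3·26.5) / (51.9 − 20.3) = 401.44 / 31.6 = 12.704 °C ≈ 12.7 °C.

12.7 °C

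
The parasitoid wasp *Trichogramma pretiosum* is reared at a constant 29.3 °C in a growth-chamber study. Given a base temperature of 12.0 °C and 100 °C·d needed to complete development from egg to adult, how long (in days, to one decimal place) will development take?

Daily accumulation = 29.3 − 12.0 = 17.3 DD/day.
Duration = 100 / 17.3 = 5.780 ≈ 5.8 days.

5.8 days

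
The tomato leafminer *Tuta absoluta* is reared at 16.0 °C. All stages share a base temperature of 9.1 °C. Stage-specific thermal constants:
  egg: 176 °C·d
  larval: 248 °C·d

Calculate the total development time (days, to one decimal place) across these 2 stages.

61.4 days

Daily accumulation at 16.0 °C = 16.0 − 9.1 = 6.9 DD/day.
Total K = 176 + 248 = 424 DD.
Total duration = 424 / 6.9 = 61.449 ≈ 61.4 days.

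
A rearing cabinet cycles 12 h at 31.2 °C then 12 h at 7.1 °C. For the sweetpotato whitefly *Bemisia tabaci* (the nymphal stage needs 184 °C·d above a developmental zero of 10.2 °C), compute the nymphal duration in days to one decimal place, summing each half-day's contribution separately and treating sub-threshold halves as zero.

17.5 days

Day half: max(0, 31.2 − 10.2) × 0.5 = 21.0 × 0.5 = 10.50 DD.
Night half: max(0, 7.1 − 10.2) × 0.5 = 0.0 × 0.5 = 0.00 DD.
Per 24 h: 10.50 DD/day.
Duration = 184 / 10.50 = 17.524 ≈ 17.5 days.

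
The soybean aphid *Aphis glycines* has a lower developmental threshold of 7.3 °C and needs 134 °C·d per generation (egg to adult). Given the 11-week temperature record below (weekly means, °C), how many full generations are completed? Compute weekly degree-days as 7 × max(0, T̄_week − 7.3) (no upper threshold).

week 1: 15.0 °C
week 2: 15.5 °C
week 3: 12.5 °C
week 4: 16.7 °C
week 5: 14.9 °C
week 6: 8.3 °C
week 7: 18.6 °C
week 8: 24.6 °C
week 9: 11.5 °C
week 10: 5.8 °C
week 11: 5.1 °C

Weekly DD (7 × max(0, T̄ − 7.3)): 53.9, 57.4, 36.4, 65.8, 53.2, 7.0, 79.1, 121.1, 29.4, 0.0, 0.0.
Season total = 503.3 DD.
Complete generations = ⌊503.3 / 134⌋ = 3.

3 generations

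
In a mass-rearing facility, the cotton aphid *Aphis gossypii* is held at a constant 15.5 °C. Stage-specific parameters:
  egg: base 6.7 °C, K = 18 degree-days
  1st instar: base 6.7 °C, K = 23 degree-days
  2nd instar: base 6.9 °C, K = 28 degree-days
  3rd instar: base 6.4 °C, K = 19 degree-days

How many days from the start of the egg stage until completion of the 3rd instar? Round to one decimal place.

egg: 18 / (15.5 − 6.7) = 18 / 8.8 = 2.045 d.
1st instar: 23 / (15.5 − 6.7) = 23 / 8.8 = 2.614 d.
2nd instar: 28 / (15.5 − 6.9) = 28 / 8.6 = 3.256 d.
3rd instar: 19 / (15.5 − 6.4) = 19 / 9.1 = 2.088 d.
Sum = 10.003 ≈ 10.0 days.

10.0 days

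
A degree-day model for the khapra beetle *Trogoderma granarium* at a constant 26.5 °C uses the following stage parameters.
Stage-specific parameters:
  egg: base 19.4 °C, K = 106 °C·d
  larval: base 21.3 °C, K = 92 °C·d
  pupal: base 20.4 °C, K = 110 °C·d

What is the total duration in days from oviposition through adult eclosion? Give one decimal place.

50.7 days

egg: 106 / (26.5 − 19.4) = 106 / 7.1 = 14.930 d.
larval: 92 / (26.5 − 21.3) = 92 / 5.2 = 17.692 d.
pupal: 110 / (26.5 − 20.4) = 110 / 6.1 = 18.033 d.
Sum = 50.655 ≈ 50.7 days.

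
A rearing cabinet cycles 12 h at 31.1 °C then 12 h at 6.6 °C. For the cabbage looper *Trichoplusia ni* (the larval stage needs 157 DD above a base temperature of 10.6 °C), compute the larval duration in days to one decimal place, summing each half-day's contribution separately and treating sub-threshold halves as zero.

15.3 days

Day half: max(0, 31.1 − 10.6) × 0.5 = 20.5 × 0.5 = 10.25 DD.
Night half: max(0, 6.6 − 10.6) × 0.5 = 0.0 × 0.5 = 0.00 DD.
Per 24 h: 10.25 DD/day.
Duration = 157 / 10.25 = 15.317 ≈ 15.3 days.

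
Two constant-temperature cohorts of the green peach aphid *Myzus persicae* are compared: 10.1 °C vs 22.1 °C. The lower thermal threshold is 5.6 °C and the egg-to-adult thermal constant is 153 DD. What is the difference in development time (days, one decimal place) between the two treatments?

At 10.1 °C: 153 / (10.1 − 5.6) = 153 / 4.5 = 34.000 d.
At 22.1 °C: 153 / (22.1 − 5.6) = 153 / 16.5 = 9.273 d.
Difference = |34.000 − 9.273| = 24.727 ≈ 24.7 days.

24.7 days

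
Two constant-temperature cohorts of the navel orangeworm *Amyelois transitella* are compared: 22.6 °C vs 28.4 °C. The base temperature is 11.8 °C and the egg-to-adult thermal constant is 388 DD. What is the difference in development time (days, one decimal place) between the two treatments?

At 22.6 °C: 388 / (22.6 − 11.8) = 388 / 10.8 = 35.926 d.
At 28.4 °C: 388 / (28.4 − 11.8) = 388 / 16.6 = 23.373 d.
Difference = |35.926 − 23.373| = 12.552 ≈ 12.6 days.

12.6 days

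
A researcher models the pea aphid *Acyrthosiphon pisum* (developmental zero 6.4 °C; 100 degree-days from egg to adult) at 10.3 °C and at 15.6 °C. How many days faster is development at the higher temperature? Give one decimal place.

At 10.3 °C: 100 / (10.3 − 6.4) = 100 / 3.9 = 25.641 d.
At 15.6 °C: 100 / (15.6 − 6.4) = 100 / 9.2 = 10.870 d.
Difference = |25.641 − 10.870| = 14.771 ≈ 14.8 days.

14.8 days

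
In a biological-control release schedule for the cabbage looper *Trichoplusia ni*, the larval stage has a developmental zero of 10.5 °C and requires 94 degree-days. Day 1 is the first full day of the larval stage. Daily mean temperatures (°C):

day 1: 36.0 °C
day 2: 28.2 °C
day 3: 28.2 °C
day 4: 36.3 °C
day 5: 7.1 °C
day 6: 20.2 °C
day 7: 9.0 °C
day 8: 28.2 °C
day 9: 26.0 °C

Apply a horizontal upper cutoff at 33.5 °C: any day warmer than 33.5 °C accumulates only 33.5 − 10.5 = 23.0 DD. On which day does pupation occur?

Daily DD above 10.5 °C (capped at 23.0): 23.0, 17.7, 17.7, 23.0, 0.0, 9.7, 0.0, 17.7, 15.5.
Cumulative: 23.0, 40.7, 58.4, 81.4, 81.4, 91.1, 91.1, 108.8, 124.3.
The total first reaches 94 DD on day 8.

day 8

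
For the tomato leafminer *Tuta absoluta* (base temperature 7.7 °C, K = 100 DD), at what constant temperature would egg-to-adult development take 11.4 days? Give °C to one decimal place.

16.5 °C

Required daily accumulation = 100 / 11.4 = 8.772 DD/day.
T = T_base + 8.772 = 7.7 + 8.772 = 16.472 ≈ 16.5 °C.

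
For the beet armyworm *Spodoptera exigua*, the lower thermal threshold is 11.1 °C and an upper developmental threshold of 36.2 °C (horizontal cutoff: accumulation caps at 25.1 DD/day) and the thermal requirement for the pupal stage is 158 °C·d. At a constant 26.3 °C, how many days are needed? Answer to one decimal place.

10.4 days

Daily accumulation = 26.3 − 11.1 = 15.2 DD/day.
Duration = 158 / 15.2 = 10.395 ≈ 10.4 days.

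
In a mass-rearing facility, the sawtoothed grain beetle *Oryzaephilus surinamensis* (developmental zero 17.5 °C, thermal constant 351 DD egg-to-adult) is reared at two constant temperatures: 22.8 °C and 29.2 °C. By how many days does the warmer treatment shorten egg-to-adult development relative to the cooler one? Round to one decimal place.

36.2 days

At 22.8 °C: 351 / (22.8 − 17.5) = 351 / 5.3 = 66.226 d.
At 29.2 °C: 351 / (29.2 − 17.5) = 351 / 11.7 = 30.000 d.
Difference = |66.226 − 30.000| = 36.226 ≈ 36.2 days.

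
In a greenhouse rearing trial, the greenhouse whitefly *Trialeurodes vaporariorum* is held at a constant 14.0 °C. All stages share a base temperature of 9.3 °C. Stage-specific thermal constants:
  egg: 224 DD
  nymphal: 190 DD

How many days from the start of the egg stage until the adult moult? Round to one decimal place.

88.1 days

Daily accumulation at 14.0 °C = 14.0 − 9.3 = 4.7 DD/day.
Total K = 224 + 190 = 414 DD.
Total duration = 414 / 4.7 = 88.085 ≈ 88.1 days.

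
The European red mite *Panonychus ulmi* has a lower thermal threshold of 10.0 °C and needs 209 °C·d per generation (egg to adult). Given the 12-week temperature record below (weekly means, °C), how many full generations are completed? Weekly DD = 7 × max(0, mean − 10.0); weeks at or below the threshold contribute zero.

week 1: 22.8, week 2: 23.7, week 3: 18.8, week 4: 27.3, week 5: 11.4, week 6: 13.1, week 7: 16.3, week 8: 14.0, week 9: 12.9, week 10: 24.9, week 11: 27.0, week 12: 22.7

Weekly DD (7 × max(0, T̄ − 10.0)): 89.6, 95.9, 61.6, 121.1, 9.8, 21.7, 44.1, 28.0, 20.3, 104.3, 119.0, 88.9.
Season total = 804.3 DD.
Complete generations = ⌊804.3 / 209⌋ = 3.

3 generations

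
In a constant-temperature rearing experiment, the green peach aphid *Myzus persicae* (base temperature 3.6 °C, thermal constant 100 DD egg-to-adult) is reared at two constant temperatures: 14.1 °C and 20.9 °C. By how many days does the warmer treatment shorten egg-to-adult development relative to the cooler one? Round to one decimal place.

At 14.1 °C: 100 / (14.1 − 3.6) = 100 / 10.5 = 9.524 d.
At 20.9 °C: 100 / (20.9 − 3.6) = 100 / 17.3 = 5.780 d.
Difference = |9.524 − 5.780| = 3.743 ≈ 3.7 days.

3.7 days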